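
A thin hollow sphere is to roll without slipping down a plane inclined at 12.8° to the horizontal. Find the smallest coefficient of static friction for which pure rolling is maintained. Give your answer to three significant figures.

μ_min ≈ 0.0909

Here I = (2/3)MR², so the shape factor k = I/(MR²) = 2/3.
Along the incline Mg sinθ − f = Ma, and torque about the center fR = Iα = kMR²(a/R) gives f = kMa.
These give a = g sinθ/(1+k) and the required friction f = kMg sinθ/(1+k).
The normal force is N = Mg cosθ, so μ_min = f/N = k tanθ/(1+k).
μ_min = (2/3) × tan12.8° / 1.667 ≈ 0.0909.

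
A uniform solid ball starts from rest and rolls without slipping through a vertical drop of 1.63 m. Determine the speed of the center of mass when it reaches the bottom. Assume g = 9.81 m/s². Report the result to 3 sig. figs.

With I = (2/5)MR², the ratio k = I/(MR²) is 0.4.
The rolling condition ω = v/R makes the rotational term ½I(v/R)² = ½kMv², so KE_total = ½(1+k)Mv² = (7/10)Mv².
Setting Mgh = (7/10)Mv² gives v = √(2gh/(1+k)) = √(2·9.81·1.63/1.4) ≈ 4.78 m/s.

v ≈ 4.78 m/s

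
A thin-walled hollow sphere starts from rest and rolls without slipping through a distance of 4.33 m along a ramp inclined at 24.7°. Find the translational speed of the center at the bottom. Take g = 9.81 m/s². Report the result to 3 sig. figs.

v ≈ 4.62 m/s

The moment of inertia is (2/3)MR², giving k ≡ I/(MR²) = 2/3.
Pure rolling means v = ωR; then KE = ½Mv² + ½I(v/R)² = ½(1+k)Mv² = (5/6)Mv².
The vertical drop is h = L sinθ = 4.33 × sin24.7° = 1.809 m.
Energy conservation: Mgh = (5/6)Mv², so v = √(2gh/(1+k)) = √(2 × 9.81 × 1.809 / 1.667) ≈ 4.62 m/s.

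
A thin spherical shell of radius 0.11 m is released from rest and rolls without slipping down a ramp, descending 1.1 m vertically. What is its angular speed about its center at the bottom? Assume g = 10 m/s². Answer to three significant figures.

The moment of inertia is (2/3)MR², giving k ≡ I/(MR²) = 2/3.
The rolling condition ω = v/R makes the rotational term ½I(v/R)² = ½kMv², so KE_total = ½(1+k)Mv² = (5/6)Mv².
Energy conservation Mgh = ½(1+k)Mv² gives v = √(2gh/(1+k)) = √(2 × 10 × 1.1 / 1.667) = 3.633 m/s.
Then ω = v/R = 3.633 / 0.11 ≈ 33.0 rad/s.

ω ≈ 33.0 rad/s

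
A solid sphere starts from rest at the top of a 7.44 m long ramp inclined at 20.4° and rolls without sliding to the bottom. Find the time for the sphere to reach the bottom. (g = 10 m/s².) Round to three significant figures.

t ≈ 2.44 s

With I = (2/5)MR², the ratio k = I/(MR²) is 0.4.
Newton's second law down the slope: Mg sinθ − f = Ma. The torque equation fR = Iα (with α = a/R) gives f = kMa.
Hence a = g sinθ/(1+k) = 10×sin20.4°/1.4 = 2.49 m/s².
Starting from rest, L = ½at², so t = √(2L/a) = √(2×7.44/2.49) ≈ 2.44 s.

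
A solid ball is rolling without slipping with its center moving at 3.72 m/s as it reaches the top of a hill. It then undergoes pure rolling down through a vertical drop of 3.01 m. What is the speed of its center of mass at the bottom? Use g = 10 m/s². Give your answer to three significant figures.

v ≈ 7.54 m/s

With I = (2/5)MR², the ratio k = I/(MR²) is 0.4.
Pure rolling means v = ωR; then KE = ½Mv² + ½I(v/R)² = ½(1+k)Mv² = (7/10)Mv².
Energy conservation: (7/10)Mv₀² + Mgh = (7/10)Mv², so v² = v₀² + 2gh/(1+k).
v = √(3.72² + 2×10×3.01/1.4) = √56.84 ≈ 7.54 m/s.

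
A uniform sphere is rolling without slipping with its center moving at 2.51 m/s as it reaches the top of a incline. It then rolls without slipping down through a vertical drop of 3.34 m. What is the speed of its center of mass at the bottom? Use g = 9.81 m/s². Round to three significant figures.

For this body I = (2/5)MR², i.e. k = I/(MR²) = 0.4.
Since it rolls without slipping, ω = v/R and KE = ½Mv² + ½Iω² = ½(1+k)Mv² = (7/10)Mv².
Conserving energy between top and bottom: (7/10)Mv² = (7/10)Mv₀² + Mgh, hence v² = v₀² + 2gh/(1+k).
v = √(2.51² + 2×9.81×3.34/1.4) = √53.11 ≈ 7.29 m/s.

v ≈ 7.29 m/s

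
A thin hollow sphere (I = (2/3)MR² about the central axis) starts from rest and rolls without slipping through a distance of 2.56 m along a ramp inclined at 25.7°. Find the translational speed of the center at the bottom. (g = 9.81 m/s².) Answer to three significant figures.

v ≈ 3.62 m/s

With I = (2/3)MR², the ratio k = I/(MR²) is 2/3.
Rolling without slipping gives ω = v/R, so the total kinetic energy is ½Mv² + ½Iω² = ½(1+k)Mv² = (5/6)Mv².
The vertical drop is h = L sinθ = 2.56 × sin25.7° = 1.11 m.
Setting Mgh = (5/6)Mv² gives v = √(2gh/(1+k)) = √(2·9.81·1.11/1.667) ≈ 3.62 m/s.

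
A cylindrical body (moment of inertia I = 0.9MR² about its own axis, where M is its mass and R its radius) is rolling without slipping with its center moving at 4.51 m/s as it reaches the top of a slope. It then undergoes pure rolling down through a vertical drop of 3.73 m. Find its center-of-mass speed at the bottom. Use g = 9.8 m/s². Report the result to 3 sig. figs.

v ≈ 7.67 m/s

Here I = 0.9MR², so the shape factor k = I/(MR²) = 0.9.
Since it rolls without slipping, ω = v/R and KE = ½Mv² + ½Iω² = ½(1+k)Mv² = (19/20)Mv².
Conserving energy between top and bottom: (19/20)Mv² = (19/20)Mv₀² + Mgh, hence v² = v₀² + 2gh/(1+k).
v = √(4.51² + 2×9.8×3.73/1.9) = √58.82 ≈ 7.67 m/s.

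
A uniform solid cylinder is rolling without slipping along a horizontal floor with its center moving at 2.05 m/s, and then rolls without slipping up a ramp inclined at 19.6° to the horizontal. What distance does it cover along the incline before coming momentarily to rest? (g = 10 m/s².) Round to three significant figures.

d ≈ 0.940 m

Here I = (1/2)MR², so the shape factor k = I/(MR²) = 0.5.
Since it rolls without slipping, ω = v/R and KE = ½Mv² + ½Iω² = ½(1+k)Mv² = (3/4)Mv².
Setting this equal to Mgh gives the vertical rise h = (1+k)v₀²/(2g) = 1.5×2.05²/(2×10) = 0.3152 m.
Along the incline, d = h/sinθ = 0.3152/sin19.6° ≈ 0.940 m.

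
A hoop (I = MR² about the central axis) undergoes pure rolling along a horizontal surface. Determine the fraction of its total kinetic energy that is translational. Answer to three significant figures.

fraction ≈ 0.500

With I = MR², the ratio k = I/(MR²) is 1.
Since ω = v/R, the translational part is ½Mv² and the rotational part is ½I(v/R)² = ½kMv²; the total is ½(1+k)Mv².
The translational fraction is therefore 1/(1+k) = 1/2 ≈ 0.500.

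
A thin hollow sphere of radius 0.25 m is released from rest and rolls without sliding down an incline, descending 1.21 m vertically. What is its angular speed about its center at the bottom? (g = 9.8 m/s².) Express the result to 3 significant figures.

The moment of inertia is (2/3)MR², giving k ≡ I/(MR²) = 2/3.
Since it rolls without slipping, ω = v/R and KE = ½Mv² + ½Iω² = ½(1+k)Mv² = (5/6)Mv².
Energy conservation Mgh = ½(1+k)Mv² gives v = √(2gh/(1+k)) = √(2 × 9.8 × 1.21 / 1.667) = 3.772 m/s.
Then ω = v/R = 3.772 / 0.25 ≈ 15.1 rad/s.

ω ≈ 15.1 rad/s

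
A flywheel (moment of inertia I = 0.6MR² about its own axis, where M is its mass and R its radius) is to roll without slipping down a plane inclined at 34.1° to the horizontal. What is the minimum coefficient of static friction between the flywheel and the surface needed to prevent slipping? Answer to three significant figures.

The moment of inertia is 0.6MR², giving k ≡ I/(MR²) = 0.6.
Translational: Mg sinθ − f = Ma. Rotational about the CM: fR = Iα = kMRa, so f = kMa.
These give a = g sinθ/(1+k) and the required friction f = kMg sinθ/(1+k).
The normal force is N = Mg cosθ, so μ_min = f/N = k tanθ/(1+k).
μ_min = 0.6 × tan34.1° / 1.6 ≈ 0.254.

μ_min ≈ 0.254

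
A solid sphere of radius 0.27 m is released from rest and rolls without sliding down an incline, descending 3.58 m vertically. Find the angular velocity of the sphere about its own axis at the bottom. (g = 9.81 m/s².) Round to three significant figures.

Here I = (2/5)MR², so the shape factor k = I/(MR²) = 0.4.
Pure rolling means v = ωR; then KE = ½Mv² + ½I(v/R)² = ½(1+k)Mv² = (7/10)Mv².
Energy conservation Mgh = ½(1+k)Mv² gives v = √(2gh/(1+k)) = √(2 × 9.81 × 3.58 / 1.4) = 7.083 m/s.
Then ω = v/R = 7.083 / 0.27 ≈ 26.2 rad/s.

ω ≈ 26.2 rad/s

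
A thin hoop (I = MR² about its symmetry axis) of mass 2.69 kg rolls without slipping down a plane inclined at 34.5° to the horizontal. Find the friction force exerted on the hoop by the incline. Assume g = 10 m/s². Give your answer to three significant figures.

f ≈ 7.62 N

With I = MR², the ratio k = I/(MR²) is 1.
Translational: Mg sinθ − f = Ma. Rotational about the CM: fR = Iα = kMRa, so f = kMa.
Combining, a = g sinθ/(1+k) and f = kMa = kMg sinθ/(1+k).
f = 1 × 2.69 × 10 × sin34.5° / 2 ≈ 7.62 N.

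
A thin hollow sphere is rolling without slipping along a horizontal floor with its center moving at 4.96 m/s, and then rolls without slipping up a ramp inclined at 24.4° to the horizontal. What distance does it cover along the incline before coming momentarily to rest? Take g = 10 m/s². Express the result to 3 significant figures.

With I = (2/3)MR², the ratio k = I/(MR²) is 2/3.
Since it rolls without slipping, ω = v/R and KE = ½Mv² + ½Iω² = ½(1+k)Mv² = (5/6)Mv².
Setting this equal to Mgh gives the vertical rise h = (1+k)v₀²/(2g) = 1.667×4.96²/(2×10) = 2.05 m.
Along the incline, d = h/sinθ = 2.05/sin24.4° ≈ 4.96 m.

d ≈ 4.96 m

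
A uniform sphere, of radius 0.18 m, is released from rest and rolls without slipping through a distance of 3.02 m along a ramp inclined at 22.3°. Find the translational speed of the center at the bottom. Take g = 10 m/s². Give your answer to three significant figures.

For this body I = (2/5)MR², i.e. k = I/(MR²) = 0.4.
Since it rolls without slipping, ω = v/R and KE = ½Mv² + ½Iω² = ½(1+k)Mv² = (7/10)Mv².
The vertical drop is h = L sinθ = 3.02 × sin22.3° = 1.146 m.
Setting Mgh = (7/10)Mv² gives v = √(2gh/(1+k)) = √(2·10·1.146/1.4) ≈ 4.05 m/s.

v ≈ 4.05 m/s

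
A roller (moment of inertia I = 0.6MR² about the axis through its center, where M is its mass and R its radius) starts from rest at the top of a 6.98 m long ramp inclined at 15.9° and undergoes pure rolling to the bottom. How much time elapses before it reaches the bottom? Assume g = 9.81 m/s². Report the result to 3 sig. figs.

t ≈ 2.88 s

The moment of inertia is 0.6MR², giving k ≡ I/(MR²) = 0.6.
Along the incline Mg sinθ − f = Ma, and torque about the center fR = Iα = kMR²(a/R) gives f = kMa.
Hence a = g sinθ/(1+k) = 9.81×sin15.9°/1.6 = 1.68 m/s².
With constant a from rest, t = √(2L/a) = √(2·6.98/1.68) ≈ 2.88 s.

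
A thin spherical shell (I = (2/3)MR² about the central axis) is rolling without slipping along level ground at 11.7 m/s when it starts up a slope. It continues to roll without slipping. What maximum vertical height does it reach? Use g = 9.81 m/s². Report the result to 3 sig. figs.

The moment of inertia is (2/3)MR², giving k ≡ I/(MR²) = 2/3.
Pure rolling means v = ωR; then KE = ½Mv² + ½I(v/R)² = ½(1+k)Mv² = (5/6)Mv².
All of this converts to potential energy at the highest point: (5/6)Mv₀² = Mgh.
Thus h = (1+k)v₀²/(2g) = 1.667 × 11.7² / (2 × 9.81) ≈ 11.6 m.

h ≈ 11.6 m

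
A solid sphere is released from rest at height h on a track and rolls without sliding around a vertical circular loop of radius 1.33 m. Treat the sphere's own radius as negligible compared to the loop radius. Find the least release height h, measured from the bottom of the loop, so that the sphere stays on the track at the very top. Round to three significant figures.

The moment of inertia is (2/5)MR², giving k ≡ I/(MR²) = 0.4.
At the top of the loop, the minimum-contact condition is Mg = Mv_top²/r, so v_top² = gr.
With ω = v/R, the kinetic energy at speed v is ½(1+k)Mv² = (7/10)Mv².
Energy conservation from release (height h) to the top (height 2r): Mgh = Mg(2r) + (7/10)M·gr.
Thus h_min = 2r + (1+k)r/2 = r(2 + 1.4/2) = 1.33 × 2.7 ≈ 3.59 m.

h_min ≈ 3.59 m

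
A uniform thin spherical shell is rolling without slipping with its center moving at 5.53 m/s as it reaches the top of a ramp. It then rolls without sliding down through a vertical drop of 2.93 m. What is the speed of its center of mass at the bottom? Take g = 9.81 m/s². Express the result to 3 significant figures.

v ≈ 8.07 m/s

The moment of inertia is (2/3)MR², giving k ≡ I/(MR²) = 2/3.
Rolling without slipping gives ω = v/R, so the total kinetic energy is ½Mv² + ½Iω² = ½(1+k)Mv² = (5/6)Mv².
Conserving energy between top and bottom: (5/6)Mv² = (5/6)Mv₀² + Mgh, hence v² = v₀² + 2gh/(1+k).
v = √(5.53² + 2×9.81×2.93/1.667) = √65.07 ≈ 8.07 m/s.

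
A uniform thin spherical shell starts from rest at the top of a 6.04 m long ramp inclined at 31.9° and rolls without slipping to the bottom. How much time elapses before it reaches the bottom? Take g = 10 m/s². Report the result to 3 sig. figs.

For this body I = (2/3)MR², i.e. k = I/(MR²) = 2/3.
Along the incline Mg sinθ − f = Ma, and torque about the center fR = Iα = kMR²(a/R) gives f = kMa.
Hence a = g sinθ/(1+k) = 10×sin31.9°/1.667 = 3.171 m/s².
Starting from rest, L = ½at², so t = √(2L/a) = √(2×6.04/3.171) ≈ 1.95 s.

t ≈ 1.95 s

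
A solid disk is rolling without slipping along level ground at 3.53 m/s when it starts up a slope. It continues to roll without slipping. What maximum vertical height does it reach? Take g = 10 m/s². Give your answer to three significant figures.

With I = (1/2)MR², the ratio k = I/(MR²) is 0.5.
Rolling without slipping gives ω = v/R, so the total kinetic energy is ½Mv² + ½Iω² = ½(1+k)Mv² = (3/4)Mv².
At the top the kinetic energy is zero, so (3/4)Mv₀² = Mgh.
Thus h = (1+k)v₀²/(2g) = 1.5 × 3.53² / (2 × 10) ≈ 0.935 m.

h ≈ 0.935 m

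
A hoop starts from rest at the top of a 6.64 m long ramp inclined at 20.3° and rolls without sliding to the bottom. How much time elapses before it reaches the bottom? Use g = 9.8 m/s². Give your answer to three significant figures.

For this body I = MR², i.e. k = I/(MR²) = 1.
Translational: Mg sinθ − f = Ma. Rotational about the CM: fR = Iα = kMRa, so f = kMa.
Hence a = g sinθ/(1+k) = 9.8×sin20.3°/2 = 1.7 m/s².
Starting from rest, L = ½at², so t = √(2L/a) = √(2×6.64/1.7) ≈ 2.79 s.

t ≈ 2.79 s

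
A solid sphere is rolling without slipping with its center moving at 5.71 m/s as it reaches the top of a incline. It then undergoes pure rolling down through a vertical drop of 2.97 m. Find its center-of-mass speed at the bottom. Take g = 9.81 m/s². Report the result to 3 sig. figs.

For this body I = (2/5)MR², i.e. k = I/(MR²) = 0.4.
Rolling without slipping gives ω = v/R, so the total kinetic energy is ½Mv² + ½Iω² = ½(1+k)Mv² = (7/10)Mv².
Conserving energy between top and bottom: (7/10)Mv² = (7/10)Mv₀² + Mgh, hence v² = v₀² + 2gh/(1+k).
v = √(5.71² + 2×9.81×2.97/1.4) = √74.23 ≈ 8.62 m/s.

v ≈ 8.62 m/s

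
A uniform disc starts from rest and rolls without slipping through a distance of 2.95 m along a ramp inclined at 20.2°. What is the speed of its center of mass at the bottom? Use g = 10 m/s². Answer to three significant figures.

For this body I = (1/2)MR², i.e. k = I/(MR²) = 0.5.
Rolling without slipping gives ω = v/R, so the total kinetic energy is ½Mv² + ½Iω² = ½(1+k)Mv² = (3/4)Mv².
The vertical drop is h = L sinθ = 2.95 × sin20.2° = 1.019 m.
Setting Mgh = (3/4)Mv² gives v = √(2gh/(1+k)) = √(2·10·1.019/1.5) ≈ 3.69 m/s.

v ≈ 3.69 m/s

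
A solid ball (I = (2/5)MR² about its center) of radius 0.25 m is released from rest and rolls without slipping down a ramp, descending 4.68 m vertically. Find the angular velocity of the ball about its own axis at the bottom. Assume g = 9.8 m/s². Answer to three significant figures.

For this body I = (2/5)MR², i.e. k = I/(MR²) = 0.4.
Pure rolling means v = ωR; then KE = ½Mv² + ½I(v/R)² = ½(1+k)Mv² = (7/10)Mv².
Energy conservation Mgh = ½(1+k)Mv² gives v = √(2gh/(1+k)) = √(2 × 9.8 × 4.68 / 1.4) = 8.094 m/s.
Then ω = v/R = 8.094 / 0.25 ≈ 32.4 rad/s.

ω ≈ 32.4 rad/s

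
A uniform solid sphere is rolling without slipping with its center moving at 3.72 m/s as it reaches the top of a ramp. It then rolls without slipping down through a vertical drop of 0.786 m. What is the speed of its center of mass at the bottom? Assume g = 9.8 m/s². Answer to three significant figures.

v ≈ 4.98 m/s

The moment of inertia is (2/5)MR², giving k ≡ I/(MR²) = 0.4.
Rolling without slipping gives ω = v/R, so the total kinetic energy is ½Mv² + ½Iω² = ½(1+k)Mv² = (7/10)Mv².
Conserving energy between top and bottom: (7/10)Mv² = (7/10)Mv₀² + Mgh, hence v² = v₀² + 2gh/(1+k).
v = √(3.72² + 2×9.8×0.786/1.4) = √24.84 ≈ 4.98 m/s.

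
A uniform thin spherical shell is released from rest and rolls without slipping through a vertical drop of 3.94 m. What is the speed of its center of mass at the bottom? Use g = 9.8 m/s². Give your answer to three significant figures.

With I = (2/3)MR², the ratio k = I/(MR²) is 2/3.
Rolling without slipping gives ω = v/R, so the total kinetic energy is ½Mv² + ½Iω² = ½(1+k)Mv² = (5/6)Mv².
Energy conservation: Mgh = (5/6)Mv², so v = √(2gh/(1+k)) = √(2 × 9.8 × 3.94 / 1.667) ≈ 6.81 m/s.

v ≈ 6.81 m/s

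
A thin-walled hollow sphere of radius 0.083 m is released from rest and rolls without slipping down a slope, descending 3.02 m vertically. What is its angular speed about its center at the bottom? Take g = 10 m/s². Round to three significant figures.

The moment of inertia is (2/3)MR², giving k ≡ I/(MR²) = 2/3.
Since it rolls without slipping, ω = v/R and KE = ½Mv² + ½Iω² = ½(1+k)Mv² = (5/6)Mv².
Energy conservation Mgh = ½(1+k)Mv² gives v = √(2gh/(1+k)) = √(2 × 10 × 3.02 / 1.667) = 6.02 m/s.
The angular speed follows from ω = v/R = 6.02/0.083 ≈ 72.5 rad/s.

ω ≈ 72.5 rad/s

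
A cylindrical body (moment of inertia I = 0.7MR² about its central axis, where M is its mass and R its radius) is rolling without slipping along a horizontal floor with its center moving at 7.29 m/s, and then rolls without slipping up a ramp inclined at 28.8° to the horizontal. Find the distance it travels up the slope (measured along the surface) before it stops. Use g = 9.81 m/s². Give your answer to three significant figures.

Here I = 0.7MR², so the shape factor k = I/(MR²) = 0.7.
Pure rolling means v = ωR; then KE = ½Mv² + ½I(v/R)² = ½(1+k)Mv² = (17/20)Mv².
Setting this equal to Mgh gives the vertical rise h = (1+k)v₀²/(2g) = 1.7×7.29²/(2×9.81) = 4.605 m.
The distance along the slope is d = h/sinθ = 4.605/sin28.8° ≈ 9.56 m.

d ≈ 9.56 m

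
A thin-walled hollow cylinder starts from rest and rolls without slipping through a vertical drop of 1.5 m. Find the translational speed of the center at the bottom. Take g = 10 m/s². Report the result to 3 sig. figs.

With I = MR², the ratio k = I/(MR²) is 1.
Pure rolling means v = ωR; then KE = ½Mv² + ½I(v/R)² = ½(1+k)Mv² = Mv².
Setting Mgh = Mv² gives v = √(2gh/(1+k)) = √(2·10·1.5/2) ≈ 3.87 m/s.

v ≈ 3.87 m/s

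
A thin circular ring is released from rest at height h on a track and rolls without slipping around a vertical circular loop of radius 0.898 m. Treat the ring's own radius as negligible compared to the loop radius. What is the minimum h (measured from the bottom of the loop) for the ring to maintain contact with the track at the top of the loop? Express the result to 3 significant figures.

The moment of inertia is MR², giving k ≡ I/(MR²) = 1.
At the top, contact is just lost when gravity alone supplies the centripetal force: Mg = Mv_top²/r, i.e. v_top² = gr.
With ω = v/R, the kinetic energy at speed v is ½(1+k)Mv² = Mv².
Energy conservation from release (height h) to the top (height 2r): Mgh = Mg(2r) + M·gr.
Thus h_min = 2r + (1+k)r/2 = r(2 + 2/2) = 0.898 × 3 ≈ 2.69 m.

h_min ≈ 2.69 m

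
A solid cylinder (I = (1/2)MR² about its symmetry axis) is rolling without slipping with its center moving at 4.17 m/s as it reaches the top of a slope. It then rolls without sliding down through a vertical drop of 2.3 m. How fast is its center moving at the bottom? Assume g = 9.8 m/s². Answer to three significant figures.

For this body I = (1/2)MR², i.e. k = I/(MR²) = 0.5.
The rolling condition ω = v/R makes the rotational term ½I(v/R)² = ½kMv², so KE_total = ½(1+k)Mv² = (3/4)Mv².
Energy conservation: (3/4)Mv₀² + Mgh = (3/4)Mv², so v² = v₀² + 2gh/(1+k).
v = √(4.17² + 2×9.8×2.3/1.5) = √47.44 ≈ 6.89 m/s.

v ≈ 6.89 m/s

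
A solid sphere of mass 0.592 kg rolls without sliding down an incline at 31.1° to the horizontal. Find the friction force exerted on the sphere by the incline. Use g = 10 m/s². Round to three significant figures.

With I = (2/5)MR², the ratio k = I/(MR²) is 0.4.
Translational: Mg sinθ − f = Ma. Rotational about the CM: fR = Iα = kMRa, so f = kMa.
Combining, a = g sinθ/(1+k) and f = kMa = kMg sinθ/(1+k).
f = 0.4 × 0.592 × 10 × sin31.1° / 1.4 ≈ 0.874 N.

f ≈ 0.874 N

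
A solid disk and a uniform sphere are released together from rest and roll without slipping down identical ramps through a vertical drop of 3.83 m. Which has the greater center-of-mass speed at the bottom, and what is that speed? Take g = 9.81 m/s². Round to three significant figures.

For rolling without slipping, Mgh = ½(1+k)Mv² where k = I/(MR²), so v = √(2gh/(1+k)).
Solid disk: k = 0.5, giving v = √(2×9.81×3.83/1.5) = 7.078 m/s.
Uniform sphere: k = 0.4, giving v = √(2×9.81×3.83/1.4) = 7.326 m/s.
The smaller k wins: the uniform sphere, at ≈ 7.33 m/s.

the uniform sphere, at v ≈ 7.33 m/s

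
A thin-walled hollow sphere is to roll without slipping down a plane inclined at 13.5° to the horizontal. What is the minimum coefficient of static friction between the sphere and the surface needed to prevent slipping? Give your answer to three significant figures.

The moment of inertia is (2/3)MR², giving k ≡ I/(MR²) = 2/3.
Translational: Mg sinθ − f = Ma. Rotational about the CM: fR = Iα = kMRa, so f = kMa.
These give a = g sinθ/(1+k) and the required friction f = kMg sinθ/(1+k).
With N = Mg cosθ, the no-slip condition f ≤ μN gives μ_min = f/N = k tanθ/(1+k).
μ_min = (2/3) × tan13.5° / 1.667 ≈ 0.0960.

μ_min ≈ 0.0960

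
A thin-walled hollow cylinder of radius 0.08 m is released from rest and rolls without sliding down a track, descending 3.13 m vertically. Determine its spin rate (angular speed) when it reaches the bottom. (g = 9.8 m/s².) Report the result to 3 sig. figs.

ω ≈ 69.2 rad/s

Here I = MR², so the shape factor k = I/(MR²) = 1.
The rolling condition ω = v/R makes the rotational term ½I(v/R)² = ½kMv², so KE_total = ½(1+k)Mv² = Mv².
Energy conservation Mgh = ½(1+k)Mv² gives v = √(2gh/(1+k)) = √(2 × 9.8 × 3.13 / 2) = 5.538 m/s.
The angular speed follows from ω = v/R = 5.538/0.08 ≈ 69.2 rad/s.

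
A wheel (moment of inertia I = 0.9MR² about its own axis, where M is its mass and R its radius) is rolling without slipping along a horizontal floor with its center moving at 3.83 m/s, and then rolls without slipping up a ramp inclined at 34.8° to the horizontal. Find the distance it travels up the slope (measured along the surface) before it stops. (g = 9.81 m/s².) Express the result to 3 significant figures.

d ≈ 2.49 m

Here I = 0.9MR², so the shape factor k = I/(MR²) = 0.9.
Since it rolls without slipping, ω = v/R and KE = ½Mv² + ½Iω² = ½(1+k)Mv² = (19/20)Mv².
Setting this equal to Mgh gives the vertical rise h = (1+k)v₀²/(2g) = 1.9×3.83²/(2×9.81) = 1.421 m.
The distance along the slope is d = h/sinθ = 1.421/sin34.8° ≈ 2.49 m.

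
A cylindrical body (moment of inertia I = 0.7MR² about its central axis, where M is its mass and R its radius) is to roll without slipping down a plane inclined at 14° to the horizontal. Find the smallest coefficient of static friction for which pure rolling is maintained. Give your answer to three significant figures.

μ_min ≈ 0.103

For this body I = 0.7MR², i.e. k = I/(MR²) = 0.7.
Along the incline Mg sinθ − f = Ma, and torque about the center fR = Iα = kMR²(a/R) gives f = kMa.
These give a = g sinθ/(1+k) and the required friction f = kMg sinθ/(1+k).
With N = Mg cosθ, the no-slip condition f ≤ μN gives μ_min = f/N = k tanθ/(1+k).
μ_min = 0.7 × tan14° / 1.7 ≈ 0.103.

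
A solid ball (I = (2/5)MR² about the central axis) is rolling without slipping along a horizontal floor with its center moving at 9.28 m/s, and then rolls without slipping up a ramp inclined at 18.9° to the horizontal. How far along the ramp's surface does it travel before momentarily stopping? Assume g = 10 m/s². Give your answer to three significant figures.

Here I = (2/5)MR², so the shape factor k = I/(MR²) = 0.4.
Pure rolling means v = ωR; then KE = ½Mv² + ½I(v/R)² = ½(1+k)Mv² = (7/10)Mv².
Setting this equal to Mgh gives the vertical rise h = (1+k)v₀²/(2g) = 1.4×9.28²/(2×10) = 6.028 m.
The distance along the slope is d = h/sinθ = 6.028/sin18.9° ≈ 18.6 m.

d ≈ 18.6 m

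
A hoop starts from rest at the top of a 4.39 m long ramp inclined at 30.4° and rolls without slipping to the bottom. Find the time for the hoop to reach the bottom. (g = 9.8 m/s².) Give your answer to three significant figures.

With I = MR², the ratio k = I/(MR²) is 1.
Translational: Mg sinθ − f = Ma. Rotational about the CM: fR = Iα = kMRa, so f = kMa.
Hence a = g sinθ/(1+k) = 9.8×sin30.4°/2 = 2.48 m/s².
Starting from rest, L = ½at², so t = √(2L/a) = √(2×4.39/2.48) ≈ 1.88 s.

t ≈ 1.88 s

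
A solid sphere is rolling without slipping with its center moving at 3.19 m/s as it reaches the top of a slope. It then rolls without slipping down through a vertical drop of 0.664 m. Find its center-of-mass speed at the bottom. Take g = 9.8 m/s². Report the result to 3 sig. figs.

The moment of inertia is (2/5)MR², giving k ≡ I/(MR²) = 0.4.
Since it rolls without slipping, ω = v/R and KE = ½Mv² + ½Iω² = ½(1+k)Mv² = (7/10)Mv².
Energy conservation: (7/10)Mv₀² + Mgh = (7/10)Mv², so v² = v₀² + 2gh/(1+k).
v = √(3.19² + 2×9.8×0.664/1.4) = √19.47 ≈ 4.41 m/s.

v ≈ 4.41 m/s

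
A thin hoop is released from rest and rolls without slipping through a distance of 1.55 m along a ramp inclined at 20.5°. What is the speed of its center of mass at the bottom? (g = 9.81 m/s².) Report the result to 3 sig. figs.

v ≈ 2.31 m/s

Here I = MR², so the shape factor k = I/(MR²) = 1.
Pure rolling means v = ωR; then KE = ½Mv² + ½I(v/R)² = ½(1+k)Mv² = Mv².
The vertical drop is h = L sinθ = 1.55 × sin20.5° = 0.5428 m.
Energy conservation: Mgh = Mv², so v = √(2gh/(1+k)) = √(2 × 9.81 × 0.5428 / 2) ≈ 2.31 m/s.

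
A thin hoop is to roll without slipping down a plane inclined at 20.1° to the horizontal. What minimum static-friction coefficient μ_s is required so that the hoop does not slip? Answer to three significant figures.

The moment of inertia is MR², giving k ≡ I/(MR²) = 1.
Newton's second law down the slope: Mg sinθ − f = Ma. The torque equation fR = Iα (with α = a/R) gives f = kMa.
These give a = g sinθ/(1+k) and the required friction f = kMg sinθ/(1+k).
The normal force is N = Mg cosθ, so μ_min = f/N = k tanθ/(1+k).
μ_min = 1 × tan20.1° / 2 ≈ 0.183.

μ_min ≈ 0.183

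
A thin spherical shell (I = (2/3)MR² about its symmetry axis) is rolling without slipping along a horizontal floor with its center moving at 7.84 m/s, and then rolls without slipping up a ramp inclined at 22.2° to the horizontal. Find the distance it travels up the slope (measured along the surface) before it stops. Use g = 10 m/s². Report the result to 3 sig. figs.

The moment of inertia is (2/3)MR², giving k ≡ I/(MR²) = 2/3.
Pure rolling means v = ωR; then KE = ½Mv² + ½I(v/R)² = ½(1+k)Mv² = (5/6)Mv².
Setting this equal to Mgh gives the vertical rise h = (1+k)v₀²/(2g) = 1.667×7.84²/(2×10) = 5.122 m.
The distance along the slope is d = h/sinθ = 5.122/sin22.2° ≈ 13.6 m.

d ≈ 13.6 m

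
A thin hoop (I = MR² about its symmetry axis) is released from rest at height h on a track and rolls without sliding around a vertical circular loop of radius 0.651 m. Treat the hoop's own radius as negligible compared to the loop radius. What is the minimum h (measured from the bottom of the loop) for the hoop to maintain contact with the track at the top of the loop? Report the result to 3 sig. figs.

h_min ≈ 1.95 m

For this body I = MR², i.e. k = I/(MR²) = 1.
At the top, contact is just lost when gravity alone supplies the centripetal force: Mg = Mv_top²/r, i.e. v_top² = gr.
With ω = v/R, the kinetic energy at speed v is ½(1+k)Mv² = Mv².
Energy conservation from release (height h) to the top (height 2r): Mgh = Mg(2r) + M·gr.
Thus h_min = 2r + (1+k)r/2 = r(2 + 2/2) = 0.651 × 3 ≈ 1.95 m.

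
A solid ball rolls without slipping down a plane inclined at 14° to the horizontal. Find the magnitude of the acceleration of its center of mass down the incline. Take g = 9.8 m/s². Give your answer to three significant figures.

For this body I = (2/5)MR², i.e. k = I/(MR²) = 0.4.
Newton's second law down the slope: Mg sinθ − f = Ma. The torque equation fR = Iα (with α = a/R) gives f = kMa.
Eliminating f: Mg sinθ = (1+k)Ma, so a = g sinθ/(1+k) = 9.8 × sin14° / 1.4 ≈ 1.69 m/s².

a ≈ 1.69 m/s²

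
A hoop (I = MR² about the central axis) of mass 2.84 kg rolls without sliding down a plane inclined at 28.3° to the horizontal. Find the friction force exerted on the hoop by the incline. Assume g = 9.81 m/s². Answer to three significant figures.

f ≈ 6.60 N

For this body I = MR², i.e. k = I/(MR²) = 1.
Newton's second law down the slope: Mg sinθ − f = Ma. The torque equation fR = Iα (with α = a/R) gives f = kMa.
Combining, a = g sinθ/(1+k) and f = kMa = kMg sinθ/(1+k).
f = 1 × 2.84 × 9.81 × sin28.3° / 2 ≈ 6.60 N.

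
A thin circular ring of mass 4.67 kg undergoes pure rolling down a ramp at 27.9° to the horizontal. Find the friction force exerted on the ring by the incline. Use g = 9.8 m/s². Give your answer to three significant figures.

Here I = MR², so the shape factor k = I/(MR²) = 1.
Along the incline Mg sinθ − f = Ma, and torque about the center fR = Iα = kMR²(a/R) gives f = kMa.
Combining, a = g sinθ/(1+k) and f = kMa = kMg sinθ/(1+k).
f = 1 × 4.67 × 9.8 × sin27.9° / 2 ≈ 10.7 N.

f ≈ 10.7 N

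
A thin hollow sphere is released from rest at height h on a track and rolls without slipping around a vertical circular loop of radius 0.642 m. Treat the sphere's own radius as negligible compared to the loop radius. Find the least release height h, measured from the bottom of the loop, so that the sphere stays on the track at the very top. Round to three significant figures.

h_min ≈ 1.82 m

For this body I = (2/3)MR², i.e. k = I/(MR²) = 2/3.
At the top, contact is just lost when gravity alone supplies the centripetal force: Mg = Mv_top²/r, i.e. v_top² = gr.
With ω = v/R, the kinetic energy at speed v is ½(1+k)Mv² = (5/6)Mv².
Energy conservation from release (height h) to the top (height 2r): Mgh = Mg(2r) + (5/6)M·gr.
Thus h_min = 2r + (1+k)r/2 = r(2 + 1.667/2) = 0.642 × 2.833 ≈ 1.82 m.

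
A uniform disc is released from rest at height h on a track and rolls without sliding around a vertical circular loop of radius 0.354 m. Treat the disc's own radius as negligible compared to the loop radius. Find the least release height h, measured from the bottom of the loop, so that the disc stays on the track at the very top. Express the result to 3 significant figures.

The moment of inertia is (1/2)MR², giving k ≡ I/(MR²) = 0.5.
At the top of the loop, the minimum-contact condition is Mg = Mv_top²/r, so v_top² = gr.
With ω = v/R, the kinetic energy at speed v is ½(1+k)Mv² = (3/4)Mv².
Energy conservation from release (height h) to the top (height 2r): Mgh = Mg(2r) + (3/4)M·gr.
Thus h_min = 2r + (1+k)r/2 = r(2 + 1.5/2) = 0.354 × 2.75 ≈ 0.974 m.

h_min ≈ 0.974 m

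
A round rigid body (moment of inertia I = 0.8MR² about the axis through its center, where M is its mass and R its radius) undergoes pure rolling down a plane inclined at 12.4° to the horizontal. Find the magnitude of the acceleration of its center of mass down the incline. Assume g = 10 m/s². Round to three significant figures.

For this body I = 0.8MR², i.e. k = I/(MR²) = 0.8.
Along the incline Mg sinθ − f = Ma, and torque about the center fR = Iα = kMR²(a/R) gives f = kMa.
Eliminating f: Mg sinθ = (1+k)Ma, so a = g sinθ/(1+k) = 10 × sin12.4° / 1.8 ≈ 1.19 m/s².

a ≈ 1.19 m/s²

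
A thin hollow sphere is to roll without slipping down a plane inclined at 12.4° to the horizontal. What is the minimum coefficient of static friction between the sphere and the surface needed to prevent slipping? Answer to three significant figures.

μ_min ≈ 0.0879

For this body I = (2/3)MR², i.e. k = I/(MR²) = 2/3.
Translational: Mg sinθ − f = Ma. Rotational about the CM: fR = Iα = kMRa, so f = kMa.
These give a = g sinθ/(1+k) and the required friction f = kMg sinθ/(1+k).
With N = Mg cosθ, the no-slip condition f ≤ μN gives μ_min = f/N = k tanθ/(1+k).
μ_min = (2/3) × tan12.4° / 1.667 ≈ 0.0879.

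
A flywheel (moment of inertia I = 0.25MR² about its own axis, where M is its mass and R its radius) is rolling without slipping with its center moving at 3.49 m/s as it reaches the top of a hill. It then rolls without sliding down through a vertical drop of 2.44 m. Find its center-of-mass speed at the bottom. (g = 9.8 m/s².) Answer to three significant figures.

v ≈ 7.10 m/s

Here I = 0.25MR², so the shape factor k = I/(MR²) = 0.25.
Since it rolls without slipping, ω = v/R and KE = ½Mv² + ½Iω² = ½(1+k)Mv² = (5/8)Mv².
Conserving energy between top and bottom: (5/8)Mv² = (5/8)Mv₀² + Mgh, hence v² = v₀² + 2gh/(1+k).
v = √(3.49² + 2×9.8×2.44/1.25) = √50.44 ≈ 7.10 m/s.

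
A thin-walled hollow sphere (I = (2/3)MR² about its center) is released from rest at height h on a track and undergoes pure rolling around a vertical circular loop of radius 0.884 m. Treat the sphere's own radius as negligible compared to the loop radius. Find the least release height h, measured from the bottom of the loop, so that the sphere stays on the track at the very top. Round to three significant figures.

Here I = (2/3)MR², so the shape factor k = I/(MR²) = 2/3.
At the top, contact is just lost when gravity alone supplies the centripetal force: Mg = Mv_top²/r, i.e. v_top² = gr.
With ω = v/R, the kinetic energy at speed v is ½(1+k)Mv² = (5/6)Mv².
Energy conservation from release (height h) to the top (height 2r): Mgh = Mg(2r) + (5/6)M·gr.
Thus h_min = 2r + (1+k)r/2 = r(2 + 1.667/2) = 0.884 × 2.833 ≈ 2.50 m.

h_min ≈ 2.50 m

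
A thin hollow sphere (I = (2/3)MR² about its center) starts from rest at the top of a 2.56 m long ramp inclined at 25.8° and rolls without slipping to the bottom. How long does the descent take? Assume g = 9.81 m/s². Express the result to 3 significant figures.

t ≈ 1.41 s

For this body I = (2/3)MR², i.e. k = I/(MR²) = 2/3.
Along the incline Mg sinθ − f = Ma, and torque about the center fR = Iα = kMR²(a/R) gives f = kMa.
Hence a = g sinθ/(1+k) = 9.81×sin25.8°/1.667 = 2.562 m/s².
With constant a from rest, t = √(2L/a) = √(2·2.56/2.562) ≈ 1.41 s.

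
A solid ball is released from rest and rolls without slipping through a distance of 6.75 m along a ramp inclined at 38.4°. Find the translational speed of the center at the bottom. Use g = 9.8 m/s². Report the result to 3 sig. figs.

v ≈ 7.66 m/s

The moment of inertia is (2/5)MR², giving k ≡ I/(MR²) = 0.4.
Since it rolls without slipping, ω = v/R and KE = ½Mv² + ½Iω² = ½(1+k)Mv² = (7/10)Mv².
The vertical drop is h = L sinθ = 6.75 × sin38.4° = 4.193 m.
Setting Mgh = (7/10)Mv² gives v = √(2gh/(1+k)) = √(2·9.8·4.193/1.4) ≈ 7.66 m/s.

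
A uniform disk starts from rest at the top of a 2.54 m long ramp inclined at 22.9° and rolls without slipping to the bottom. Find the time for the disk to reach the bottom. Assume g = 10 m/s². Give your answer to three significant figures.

t ≈ 1.40 s

For this body I = (1/2)MR², i.e. k = I/(MR²) = 0.5.
Newton's second law down the slope: Mg sinθ − f = Ma. The torque equation fR = Iα (with α = a/R) gives f = kMa.
Hence a = g sinθ/(1+k) = 10×sin22.9°/1.5 = 2.594 m/s².
With constant a from rest, t = √(2L/a) = √(2·2.54/2.594) ≈ 1.40 s.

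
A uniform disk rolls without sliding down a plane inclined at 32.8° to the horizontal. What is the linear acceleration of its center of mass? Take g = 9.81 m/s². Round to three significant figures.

The moment of inertia is (1/2)MR², giving k ≡ I/(MR²) = 0.5.
Along the incline Mg sinθ − f = Ma, and torque about the center fR = Iα = kMR²(a/R) gives f = kMa.
Eliminating f: Mg sinθ = (1+k)Ma, so a = g sinθ/(1+k) = 9.81 × sin32.8° / 1.5 ≈ 3.54 m/s².

a ≈ 3.54 m/s²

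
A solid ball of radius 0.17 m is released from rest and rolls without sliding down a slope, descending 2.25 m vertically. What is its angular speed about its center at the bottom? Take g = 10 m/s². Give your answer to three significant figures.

ω ≈ 33.3 rad/s

For this body I = (2/5)MR², i.e. k = I/(MR²) = 0.4.
Rolling without slipping gives ω = v/R, so the total kinetic energy is ½Mv² + ½Iω² = ½(1+k)Mv² = (7/10)Mv².
Energy conservation Mgh = ½(1+k)Mv² gives v = √(2gh/(1+k)) = √(2 × 10 × 2.25 / 1.4) = 5.669 m/s.
The angular speed follows from ω = v/R = 5.669/0.17 ≈ 33.3 rad/s.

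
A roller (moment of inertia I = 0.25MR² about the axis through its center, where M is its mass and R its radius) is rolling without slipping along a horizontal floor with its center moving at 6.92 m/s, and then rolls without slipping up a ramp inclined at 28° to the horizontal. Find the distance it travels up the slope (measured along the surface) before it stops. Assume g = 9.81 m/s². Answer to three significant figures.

For this body I = 0.25MR², i.e. k = I/(MR²) = 0.25.
Rolling without slipping gives ω = v/R, so the total kinetic energy is ½Mv² + ½Iω² = ½(1+k)Mv² = (5/8)Mv².
Setting this equal to Mgh gives the vertical rise h = (1+k)v₀²/(2g) = 1.25×6.92²/(2×9.81) = 3.051 m.
The distance along the slope is d = h/sinθ = 3.051/sin28° ≈ 6.50 m.

d ≈ 6.50 m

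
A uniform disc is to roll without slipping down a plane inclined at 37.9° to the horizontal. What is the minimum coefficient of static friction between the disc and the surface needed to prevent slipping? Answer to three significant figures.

Here I = (1/2)MR², so the shape factor k = I/(MR²) = 0.5.
Along the incline Mg sinθ − f = Ma, and torque about the center fR = Iα = kMR²(a/R) gives f = kMa.
These give a = g sinθ/(1+k) and the required friction f = kMg sinθ/(1+k).
With N = Mg cosθ, the no-slip condition f ≤ μN gives μ_min = f/N = k tanθ/(1+k).
μ_min = 0.5 × tan37.9° / 1.5 ≈ 0.259.

μ_min ≈ 0.259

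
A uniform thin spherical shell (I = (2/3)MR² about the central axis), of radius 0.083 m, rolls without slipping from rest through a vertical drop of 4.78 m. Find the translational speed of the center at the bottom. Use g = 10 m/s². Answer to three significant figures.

With I = (2/3)MR², the ratio k = I/(MR²) is 2/3.
The rolling condition ω = v/R makes the rotational term ½I(v/R)² = ½kMv², so KE_total = ½(1+k)Mv² = (5/6)Mv².
Setting Mgh = (5/6)Mv² gives v = √(2gh/(1+k)) = √(2·10·4.78/1.667) ≈ 7.57 m/s.

v ≈ 7.57 m/s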